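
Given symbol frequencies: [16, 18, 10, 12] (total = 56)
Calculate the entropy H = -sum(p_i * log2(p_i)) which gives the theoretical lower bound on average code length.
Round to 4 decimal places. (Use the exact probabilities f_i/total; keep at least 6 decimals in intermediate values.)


Per-symbol terms -p_i * log2(p_i) with p_i = f_i/56:
  p = 16/56 = 0.285714: log2(p) = -1.807355, -p*log2(p) = 0.516387
  p = 18/56 = 0.321429: log2(p) = -1.637430, -p*log2(p) = 0.526317
  p = 10/56 = 0.178571: log2(p) = -2.485427, -p*log2(p) = 0.443826
  p = 12/56 = 0.214286: log2(p) = -2.222392, -p*log2(p) = 0.476227
H = 0.516387 + 0.526317 + 0.443826 + 0.476227 = 1.962757

H = 1.9628 bits/symbol


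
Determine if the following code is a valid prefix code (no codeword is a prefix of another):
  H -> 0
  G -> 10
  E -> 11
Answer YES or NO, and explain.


Checking each pair (does one codeword prefix another?):
  H='0' vs G='10': no prefix
  H='0' vs E='11': no prefix
  G='10' vs H='0': no prefix
  G='10' vs E='11': no prefix
  E='11' vs H='0': no prefix
  E='11' vs G='10': no prefix
No violation found over all pairs.

YES -- this is a valid prefix code. No codeword is a prefix of any other codeword.


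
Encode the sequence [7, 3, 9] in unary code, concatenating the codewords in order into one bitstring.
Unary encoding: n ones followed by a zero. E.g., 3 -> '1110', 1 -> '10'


Encode each number as n ones followed by a terminating 0:
  7 -> 11111110 (8 bits)
  3 -> 1110 (4 bits)
  9 -> 1111111110 (10 bits)
Total length = 8 + 4 + 10 = 22 bits.

Unary([7, 3, 9]) = 1111111011101111111110 (22 bits)


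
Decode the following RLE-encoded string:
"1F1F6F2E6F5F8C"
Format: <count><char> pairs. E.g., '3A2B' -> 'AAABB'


Expanding each <count><char> pair:
  1F -> 'F'
  1F -> 'F'
  6F -> 'FFFFFF'
  2E -> 'EE'
  6F -> 'FFFFFF'
  5F -> 'FFFFF'
  8C -> 'CCCCCCCC'

Decoded = FFFFFFFFEEFFFFFFFFFFFCCCCCCCC


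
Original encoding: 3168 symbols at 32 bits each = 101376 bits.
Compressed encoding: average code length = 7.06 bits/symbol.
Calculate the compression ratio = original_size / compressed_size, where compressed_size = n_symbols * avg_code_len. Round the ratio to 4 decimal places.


original_size = n_symbols * orig_bits = 3168 * 32 = 101376 bits
compressed_size = n_symbols * avg_code_len = 3168 * 7.06 = 22366.08 bits
ratio = original_size / compressed_size = 101376 / 22366.08 = 4.5326

Compression ratio = 4.5326


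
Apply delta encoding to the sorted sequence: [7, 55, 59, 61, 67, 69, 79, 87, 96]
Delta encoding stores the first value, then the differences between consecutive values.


First value: 7
Deltas:
  55 - 7 = 48
  59 - 55 = 4
  61 - 59 = 2
  67 - 61 = 6
  69 - 67 = 2
  79 - 69 = 10
  87 - 79 = 8
  96 - 87 = 9


Delta encoded: [7, 48, 4, 2, 6, 2, 10, 8, 9]


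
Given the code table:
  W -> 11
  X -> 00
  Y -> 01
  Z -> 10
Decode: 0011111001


Decoding:
00 -> X
11 -> W
11 -> W
10 -> Z
01 -> Y


Result: XWWZY


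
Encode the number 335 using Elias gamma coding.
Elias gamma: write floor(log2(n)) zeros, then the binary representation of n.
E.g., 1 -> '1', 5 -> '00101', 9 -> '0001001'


num_bits = floor(log2(335)) + 1 = 9
leading_zeros = num_bits - 1 = 8
binary(335) = 101001111

Elias gamma(335) = '00000000' + '101001111' = 00000000101001111 (17 bits)


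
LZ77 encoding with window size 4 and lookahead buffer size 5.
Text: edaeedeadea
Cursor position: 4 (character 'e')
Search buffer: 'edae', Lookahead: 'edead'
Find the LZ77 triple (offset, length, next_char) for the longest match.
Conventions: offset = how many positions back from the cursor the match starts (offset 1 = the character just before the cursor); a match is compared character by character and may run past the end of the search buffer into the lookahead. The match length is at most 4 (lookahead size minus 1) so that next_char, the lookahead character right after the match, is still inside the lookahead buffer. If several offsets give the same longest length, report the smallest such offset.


Try each offset into the search buffer:
  offset=1 (pos 3, char 'e'): match length 1
  offset=2 (pos 2, char 'a'): match length 0
  offset=3 (pos 1, char 'd'): match length 0
  offset=4 (pos 0, char 'e'): match length 2
Longest match has length 2 at offset 4.
next_char = character at position 4 + 2 = 6 -> 'e'

Best match: offset=4, length=2 (matching 'ed' starting at position 0)
LZ77 triple: (4, 2, 'e')


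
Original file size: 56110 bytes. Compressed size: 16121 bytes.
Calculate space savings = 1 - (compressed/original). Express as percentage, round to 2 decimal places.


ratio = compressed/original = 16121/56110 = 0.287311
savings = 1 - ratio = 1 - 0.287311 = 0.712689
as a percentage: 0.712689 * 100 = 71.27%

Space savings = 1 - 16121/56110 = 71.27%


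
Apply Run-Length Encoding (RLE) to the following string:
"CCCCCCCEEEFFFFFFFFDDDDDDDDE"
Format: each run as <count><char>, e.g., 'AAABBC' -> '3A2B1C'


Scanning runs left to right:
  i=0: run of 'C' x 7 -> '7C'
  i=7: run of 'E' x 3 -> '3E'
  i=10: run of 'F' x 8 -> '8F'
  i=18: run of 'D' x 8 -> '8D'
  i=26: run of 'E' x 1 -> '1E'

RLE = 7C3E8F8D1E


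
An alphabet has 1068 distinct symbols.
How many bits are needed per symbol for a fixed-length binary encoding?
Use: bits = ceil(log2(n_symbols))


log2(1068) = 10.0607
Bracket: 2^10 = 1024 < 1068 <= 2^11 = 2048
So ceil(log2(1068)) = 11

bits = ceil(log2(1068)) = ceil(10.0607) = 11 bits


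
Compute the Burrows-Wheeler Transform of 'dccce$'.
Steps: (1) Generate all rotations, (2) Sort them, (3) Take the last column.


Rotations (sorted):
  0: $dccce -> last char: e
  1: ccce$d -> last char: d
  2: cce$dc -> last char: c
  3: ce$dcc -> last char: c
  4: dccce$ -> last char: $
  5: e$dccc -> last char: c


BWT = edcc$c


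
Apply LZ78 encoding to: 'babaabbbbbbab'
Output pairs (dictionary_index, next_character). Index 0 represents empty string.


LZ78 encoding steps:
Dictionary: {0: ''}
Step 1: w='' (idx 0), next='b' -> output (0, 'b'), add 'b' as idx 1
Step 2: w='' (idx 0), next='a' -> output (0, 'a'), add 'a' as idx 2
Step 3: w='b' (idx 1), next='a' -> output (1, 'a'), add 'ba' as idx 3
Step 4: w='a' (idx 2), next='b' -> output (2, 'b'), add 'ab' as idx 4
Step 5: w='b' (idx 1), next='b' -> output (1, 'b'), add 'bb' as idx 5
Step 6: w='bb' (idx 5), next='b' -> output (5, 'b'), add 'bbb' as idx 6
Step 7: w='ab' (idx 4), end of input -> output (4, '')


Encoded: [(0, 'b'), (0, 'a'), (1, 'a'), (2, 'b'), (1, 'b'), (5, 'b'), (4, '')]


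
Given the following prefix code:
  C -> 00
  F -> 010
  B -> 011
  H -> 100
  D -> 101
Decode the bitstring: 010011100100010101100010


Decoding step by step:
Bits 010 -> F
Bits 011 -> B
Bits 100 -> H
Bits 100 -> H
Bits 010 -> F
Bits 101 -> D
Bits 100 -> H
Bits 010 -> F


Decoded message: FBHHFDHF


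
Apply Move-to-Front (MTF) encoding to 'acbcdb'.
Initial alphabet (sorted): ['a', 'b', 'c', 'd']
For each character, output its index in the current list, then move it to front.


MTF encoding:
'a': index 0 in ['a', 'b', 'c', 'd'] -> ['a', 'b', 'c', 'd']
'c': index 2 in ['a', 'b', 'c', 'd'] -> ['c', 'a', 'b', 'd']
'b': index 2 in ['c', 'a', 'b', 'd'] -> ['b', 'c', 'a', 'd']
'c': index 1 in ['b', 'c', 'a', 'd'] -> ['c', 'b', 'a', 'd']
'd': index 3 in ['c', 'b', 'a', 'd'] -> ['d', 'c', 'b', 'a']
'b': index 2 in ['d', 'c', 'b', 'a'] -> ['b', 'd', 'c', 'a']


Output: [0, 2, 2, 1, 3, 2]


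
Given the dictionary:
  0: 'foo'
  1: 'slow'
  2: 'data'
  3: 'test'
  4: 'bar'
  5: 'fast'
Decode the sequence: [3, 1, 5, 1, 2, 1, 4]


Look up each index in the dictionary:
  3 -> 'test'
  1 -> 'slow'
  5 -> 'fast'
  1 -> 'slow'
  2 -> 'data'
  1 -> 'slow'
  4 -> 'bar'

Decoded: "test slow fast slow data slow bar"


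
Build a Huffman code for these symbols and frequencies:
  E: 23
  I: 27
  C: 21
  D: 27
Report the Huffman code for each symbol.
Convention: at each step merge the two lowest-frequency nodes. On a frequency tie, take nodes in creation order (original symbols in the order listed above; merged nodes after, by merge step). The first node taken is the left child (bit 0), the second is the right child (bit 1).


Huffman tree construction:
Step 1: Merge C(21) + E(23) = 44
Step 2: Merge I(27) + D(27) = 54
Step 3: Merge (C+E)(44) + (I+D)(54) = 98
Read each symbol's code off the tree from the root (left child = 0, right child = 1).

Codes:
  E: 01 (length 2)
  I: 10 (length 2)
  C: 00 (length 2)
  D: 11 (length 2)
Average code length: 196/98 = 2.0000 bits/symbol


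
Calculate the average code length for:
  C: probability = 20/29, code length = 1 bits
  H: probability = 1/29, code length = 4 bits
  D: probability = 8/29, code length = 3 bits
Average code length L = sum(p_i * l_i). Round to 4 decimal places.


Weighted contributions p_i * l_i:
  C: (20/29) * 1 = 20/29
  H: (1/29) * 4 = 4/29
  D: (8/29) * 3 = 24/29
Sum = (20 + 4 + 24)/29 = 48/29

L = 48/29 = 1.6552 bits/symbol


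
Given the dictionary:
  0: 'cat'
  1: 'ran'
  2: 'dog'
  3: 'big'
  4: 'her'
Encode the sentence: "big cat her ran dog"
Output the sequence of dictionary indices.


Look up each word in the dictionary:
  'big' -> 3
  'cat' -> 0
  'her' -> 4
  'ran' -> 1
  'dog' -> 2

Encoded: [3, 0, 4, 1, 2]


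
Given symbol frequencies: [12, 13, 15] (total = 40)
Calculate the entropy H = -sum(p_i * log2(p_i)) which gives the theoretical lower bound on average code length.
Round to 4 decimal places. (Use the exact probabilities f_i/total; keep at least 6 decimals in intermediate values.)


Per-symbol terms -p_i * log2(p_i) with p_i = f_i/40:
  p = 12/40 = 0.300000: log2(p) = -1.736966, -p*log2(p) = 0.521090
  p = 13/40 = 0.325000: log2(p) = -1.621488, -p*log2(p) = 0.526984
  p = 15/40 = 0.375000: log2(p) = -1.415037, -p*log2(p) = 0.530639
H = 0.521090 + 0.526984 + 0.530639 = 1.578713

H = 1.5787 bits/symbol


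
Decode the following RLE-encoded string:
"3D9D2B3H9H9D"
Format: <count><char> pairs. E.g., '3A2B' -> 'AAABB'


Expanding each <count><char> pair:
  3D -> 'DDD'
  9D -> 'DDDDDDDDD'
  2B -> 'BB'
  3H -> 'HHH'
  9H -> 'HHHHHHHHH'
  9D -> 'DDDDDDDDD'

Decoded = DDDDDDDDDDDDBBHHHHHHHHHHHHDDDDDDDDD


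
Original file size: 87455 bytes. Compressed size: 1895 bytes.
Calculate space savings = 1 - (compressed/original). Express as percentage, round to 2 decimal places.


ratio = compressed/original = 1895/87455 = 0.021668
savings = 1 - ratio = 1 - 0.021668 = 0.978332
as a percentage: 0.978332 * 100 = 97.83%

Space savings = 1 - 1895/87455 = 97.83%


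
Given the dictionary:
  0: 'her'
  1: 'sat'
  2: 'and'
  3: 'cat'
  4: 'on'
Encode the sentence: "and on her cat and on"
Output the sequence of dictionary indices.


Look up each word in the dictionary:
  'and' -> 2
  'on' -> 4
  'her' -> 0
  'cat' -> 3
  'and' -> 2
  'on' -> 4

Encoded: [2, 4, 0, 3, 2, 4]


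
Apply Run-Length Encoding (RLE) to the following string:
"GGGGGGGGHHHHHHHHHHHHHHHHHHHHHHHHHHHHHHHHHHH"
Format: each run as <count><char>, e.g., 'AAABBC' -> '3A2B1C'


Scanning runs left to right:
  i=0: run of 'G' x 8 -> '8G'
  i=8: run of 'H' x 35 -> '35H'

RLE = 8G35H


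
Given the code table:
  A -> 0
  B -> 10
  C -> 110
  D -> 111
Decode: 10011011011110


Decoding:
10 -> B
0 -> A
110 -> C
110 -> C
111 -> D
10 -> B


Result: BACCDB


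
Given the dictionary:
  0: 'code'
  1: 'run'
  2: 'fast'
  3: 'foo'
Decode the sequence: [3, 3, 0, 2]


Look up each index in the dictionary:
  3 -> 'foo'
  3 -> 'foo'
  0 -> 'code'
  2 -> 'fast'

Decoded: "foo foo code fast"


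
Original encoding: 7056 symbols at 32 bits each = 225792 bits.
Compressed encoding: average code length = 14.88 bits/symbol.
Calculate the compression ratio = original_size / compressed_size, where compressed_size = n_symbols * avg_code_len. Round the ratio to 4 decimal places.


original_size = n_symbols * orig_bits = 7056 * 32 = 225792 bits
compressed_size = n_symbols * avg_code_len = 7056 * 14.88 = 104993.28 bits
ratio = original_size / compressed_size = 225792 / 104993.28 = 2.1505

Compression ratio = 2.1505


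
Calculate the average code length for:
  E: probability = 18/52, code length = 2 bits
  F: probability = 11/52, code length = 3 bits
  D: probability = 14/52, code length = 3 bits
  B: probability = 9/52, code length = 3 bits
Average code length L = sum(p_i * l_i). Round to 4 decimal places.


Weighted contributions p_i * l_i:
  E: (18/52) * 2 = 36/52
  F: (11/52) * 3 = 33/52
  D: (14/52) * 3 = 42/52
  B: (9/52) * 3 = 27/52
Sum = (36 + 33 + 42 + 27)/52 = 138/52

L = 138/52 = 2.6538 bits/symbol


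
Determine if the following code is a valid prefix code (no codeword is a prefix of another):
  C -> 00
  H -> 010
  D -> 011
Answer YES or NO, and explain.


Checking each pair (does one codeword prefix another?):
  C='00' vs H='010': no prefix
  C='00' vs D='011': no prefix
  H='010' vs C='00': no prefix
  H='010' vs D='011': no prefix
  D='011' vs C='00': no prefix
  D='011' vs H='010': no prefix
No violation found over all pairs.

YES -- this is a valid prefix code. No codeword is a prefix of any other codeword.


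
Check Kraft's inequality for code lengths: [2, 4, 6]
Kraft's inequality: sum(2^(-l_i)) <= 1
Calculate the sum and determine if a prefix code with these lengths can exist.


Sum = 2^(-2) + 2^(-4) + 2^(-6)
    = 0.25 + 0.0625 + 0.015625
    = 21/64 = 0.328125
Since 0.328125 <= 1, Kraft's inequality IS satisfied.
A prefix code with these lengths CAN exist.

Kraft sum = 0.328125. Satisfied.


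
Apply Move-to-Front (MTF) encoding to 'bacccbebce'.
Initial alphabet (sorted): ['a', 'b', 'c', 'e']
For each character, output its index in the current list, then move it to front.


MTF encoding:
'b': index 1 in ['a', 'b', 'c', 'e'] -> ['b', 'a', 'c', 'e']
'a': index 1 in ['b', 'a', 'c', 'e'] -> ['a', 'b', 'c', 'e']
'c': index 2 in ['a', 'b', 'c', 'e'] -> ['c', 'a', 'b', 'e']
'c': index 0 in ['c', 'a', 'b', 'e'] -> ['c', 'a', 'b', 'e']
'c': index 0 in ['c', 'a', 'b', 'e'] -> ['c', 'a', 'b', 'e']
'b': index 2 in ['c', 'a', 'b', 'e'] -> ['b', 'c', 'a', 'e']
'e': index 3 in ['b', 'c', 'a', 'e'] -> ['e', 'b', 'c', 'a']
'b': index 1 in ['e', 'b', 'c', 'a'] -> ['b', 'e', 'c', 'a']
'c': index 2 in ['b', 'e', 'c', 'a'] -> ['c', 'b', 'e', 'a']
'e': index 2 in ['c', 'b', 'e', 'a'] -> ['e', 'c', 'b', 'a']


Output: [1, 1, 2, 0, 0, 2, 3, 1, 2, 2]


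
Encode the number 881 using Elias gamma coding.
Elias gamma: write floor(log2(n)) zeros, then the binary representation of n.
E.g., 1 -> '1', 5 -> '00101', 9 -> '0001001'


num_bits = floor(log2(881)) + 1 = 10
leading_zeros = num_bits - 1 = 9
binary(881) = 1101110001

Elias gamma(881) = '000000000' + '1101110001' = 0000000001101110001 (19 bits)


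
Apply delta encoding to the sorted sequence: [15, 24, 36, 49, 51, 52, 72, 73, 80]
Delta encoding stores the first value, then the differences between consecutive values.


First value: 15
Deltas:
  24 - 15 = 9
  36 - 24 = 12
  49 - 36 = 13
  51 - 49 = 2
  52 - 51 = 1
  72 - 52 = 20
  73 - 72 = 1
  80 - 73 = 7


Delta encoded: [15, 9, 12, 13, 2, 1, 20, 1, 7]


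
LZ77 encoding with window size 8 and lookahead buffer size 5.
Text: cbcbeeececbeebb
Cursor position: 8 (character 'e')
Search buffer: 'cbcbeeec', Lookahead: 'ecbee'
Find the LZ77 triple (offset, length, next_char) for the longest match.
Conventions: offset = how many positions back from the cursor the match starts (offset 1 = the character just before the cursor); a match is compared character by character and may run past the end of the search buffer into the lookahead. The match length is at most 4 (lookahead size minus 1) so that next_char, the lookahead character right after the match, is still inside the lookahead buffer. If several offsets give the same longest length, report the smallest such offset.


Try each offset into the search buffer:
  offset=1 (pos 7, char 'c'): match length 0
  offset=2 (pos 6, char 'e'): match length 2
  offset=3 (pos 5, char 'e'): match length 1
  offset=4 (pos 4, char 'e'): match length 1
  offset=5 (pos 3, char 'b'): match length 0
  offset=6 (pos 2, char 'c'): match length 0
  offset=7 (pos 1, char 'b'): match length 0
  offset=8 (pos 0, char 'c'): match length 0
Longest match has length 2 at offset 2.
next_char = character at position 8 + 2 = 10 -> 'b'

Best match: offset=2, length=2 (matching 'ec' starting at position 6)
LZ77 triple: (2, 2, 'b')


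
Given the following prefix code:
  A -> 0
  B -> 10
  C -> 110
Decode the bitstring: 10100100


Decoding step by step:
Bits 10 -> B
Bits 10 -> B
Bits 0 -> A
Bits 10 -> B
Bits 0 -> A


Decoded message: BBABA


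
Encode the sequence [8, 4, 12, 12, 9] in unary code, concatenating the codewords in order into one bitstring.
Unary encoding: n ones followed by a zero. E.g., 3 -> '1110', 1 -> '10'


Encode each number as n ones followed by a terminating 0:
  8 -> 111111110 (9 bits)
  4 -> 11110 (5 bits)
  12 -> 1111111111110 (13 bits)
  12 -> 1111111111110 (13 bits)
  9 -> 1111111110 (10 bits)
Total length = 9 + 5 + 13 + 13 + 10 = 50 bits.

Unary([8, 4, 12, 12, 9]) = 11111111011110111111111111011111111111101111111110 (50 bits)


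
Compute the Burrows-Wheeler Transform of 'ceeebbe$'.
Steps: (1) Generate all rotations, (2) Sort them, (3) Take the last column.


Rotations (sorted):
  0: $ceeebbe -> last char: e
  1: bbe$ceee -> last char: e
  2: be$ceeeb -> last char: b
  3: ceeebbe$ -> last char: $
  4: e$ceeebb -> last char: b
  5: ebbe$cee -> last char: e
  6: eebbe$ce -> last char: e
  7: eeebbe$c -> last char: c


BWT = eeb$beec


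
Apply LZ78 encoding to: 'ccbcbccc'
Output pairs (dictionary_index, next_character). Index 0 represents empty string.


LZ78 encoding steps:
Dictionary: {0: ''}
Step 1: w='' (idx 0), next='c' -> output (0, 'c'), add 'c' as idx 1
Step 2: w='c' (idx 1), next='b' -> output (1, 'b'), add 'cb' as idx 2
Step 3: w='cb' (idx 2), next='c' -> output (2, 'c'), add 'cbc' as idx 3
Step 4: w='c' (idx 1), next='c' -> output (1, 'c'), add 'cc' as idx 4


Encoded: [(0, 'c'), (1, 'b'), (2, 'c'), (1, 'c')]


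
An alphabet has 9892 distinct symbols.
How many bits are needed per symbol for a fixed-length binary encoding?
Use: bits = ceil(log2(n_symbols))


log2(9892) = 13.272
Bracket: 2^13 = 8192 < 9892 <= 2^14 = 16384
So ceil(log2(9892)) = 14

bits = ceil(log2(9892)) = ceil(13.272) = 14 bits


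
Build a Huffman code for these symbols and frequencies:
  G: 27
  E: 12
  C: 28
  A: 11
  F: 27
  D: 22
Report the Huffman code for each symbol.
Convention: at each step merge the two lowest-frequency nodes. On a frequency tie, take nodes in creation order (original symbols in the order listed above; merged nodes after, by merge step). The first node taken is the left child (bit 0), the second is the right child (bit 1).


Huffman tree construction:
Step 1: Merge A(11) + E(12) = 23
Step 2: Merge D(22) + (A+E)(23) = 45
Step 3: Merge G(27) + F(27) = 54
Step 4: Merge C(28) + (D+(A+E))(45) = 73
Step 5: Merge (G+F)(54) + (C+(D+(A+E)))(73) = 127
Read each symbol's code off the tree from the root (left child = 0, right child = 1).

Codes:
  G: 00 (length 2)
  E: 1111 (length 4)
  C: 10 (length 2)
  A: 1110 (length 4)
  F: 01 (length 2)
  D: 110 (length 3)
Average code length: 322/127 = 2.5354 bits/symbol


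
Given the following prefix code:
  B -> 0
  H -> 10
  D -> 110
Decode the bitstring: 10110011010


Decoding step by step:
Bits 10 -> H
Bits 110 -> D
Bits 0 -> B
Bits 110 -> D
Bits 10 -> H


Decoded message: HDBDH


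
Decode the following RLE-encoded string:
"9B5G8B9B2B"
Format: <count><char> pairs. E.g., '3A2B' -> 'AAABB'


Expanding each <count><char> pair:
  9B -> 'BBBBBBBBB'
  5G -> 'GGGGG'
  8B -> 'BBBBBBBB'
  9B -> 'BBBBBBBBB'
  2B -> 'BB'

Decoded = BBBBBBBBBGGGGGBBBBBBBBBBBBBBBBBBB


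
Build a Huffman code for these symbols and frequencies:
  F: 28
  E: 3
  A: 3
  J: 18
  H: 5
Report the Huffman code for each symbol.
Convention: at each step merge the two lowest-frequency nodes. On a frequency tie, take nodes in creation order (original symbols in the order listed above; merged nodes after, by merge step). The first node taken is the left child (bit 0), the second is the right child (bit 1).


Huffman tree construction:
Step 1: Merge E(3) + A(3) = 6
Step 2: Merge H(5) + (E+A)(6) = 11
Step 3: Merge (H+(E+A))(11) + J(18) = 29
Step 4: Merge F(28) + ((H+(E+A))+J)(29) = 57
Read each symbol's code off the tree from the root (left child = 0, right child = 1).

Codes:
  F: 0 (length 1)
  E: 1010 (length 4)
  A: 1011 (length 4)
  J: 11 (length 2)
  H: 100 (length 3)
Average code length: 103/57 = 1.8070 bits/symbol


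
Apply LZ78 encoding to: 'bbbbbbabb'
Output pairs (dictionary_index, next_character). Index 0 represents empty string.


LZ78 encoding steps:
Dictionary: {0: ''}
Step 1: w='' (idx 0), next='b' -> output (0, 'b'), add 'b' as idx 1
Step 2: w='b' (idx 1), next='b' -> output (1, 'b'), add 'bb' as idx 2
Step 3: w='bb' (idx 2), next='b' -> output (2, 'b'), add 'bbb' as idx 3
Step 4: w='' (idx 0), next='a' -> output (0, 'a'), add 'a' as idx 4
Step 5: w='bb' (idx 2), end of input -> output (2, '')


Encoded: [(0, 'b'), (1, 'b'), (2, 'b'), (0, 'a'), (2, '')]


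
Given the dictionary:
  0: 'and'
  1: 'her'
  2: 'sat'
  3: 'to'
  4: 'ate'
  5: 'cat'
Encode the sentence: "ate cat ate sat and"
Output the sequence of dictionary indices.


Look up each word in the dictionary:
  'ate' -> 4
  'cat' -> 5
  'ate' -> 4
  'sat' -> 2
  'and' -> 0

Encoded: [4, 5, 4, 2, 0]


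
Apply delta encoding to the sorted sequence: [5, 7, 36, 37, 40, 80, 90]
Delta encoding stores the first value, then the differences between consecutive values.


First value: 5
Deltas:
  7 - 5 = 2
  36 - 7 = 29
  37 - 36 = 1
  40 - 37 = 3
  80 - 40 = 40
  90 - 80 = 10


Delta encoded: [5, 2, 29, 1, 3, 40, 10]


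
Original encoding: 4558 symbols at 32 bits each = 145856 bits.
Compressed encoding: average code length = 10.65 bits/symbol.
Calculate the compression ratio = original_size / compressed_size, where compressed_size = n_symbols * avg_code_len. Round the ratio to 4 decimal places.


original_size = n_symbols * orig_bits = 4558 * 32 = 145856 bits
compressed_size = n_symbols * avg_code_len = 4558 * 10.65 = 48542.7 bits
ratio = original_size / compressed_size = 145856 / 48542.7 = 3.0047

Compression ratio = 3.0047


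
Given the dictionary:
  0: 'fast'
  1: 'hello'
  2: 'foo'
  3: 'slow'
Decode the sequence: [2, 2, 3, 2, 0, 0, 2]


Look up each index in the dictionary:
  2 -> 'foo'
  2 -> 'foo'
  3 -> 'slow'
  2 -> 'foo'
  0 -> 'fast'
  0 -> 'fast'
  2 -> 'foo'

Decoded: "foo foo slow foo fast fast foo"


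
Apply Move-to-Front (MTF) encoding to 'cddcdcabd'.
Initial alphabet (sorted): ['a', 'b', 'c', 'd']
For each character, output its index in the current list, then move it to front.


MTF encoding:
'c': index 2 in ['a', 'b', 'c', 'd'] -> ['c', 'a', 'b', 'd']
'd': index 3 in ['c', 'a', 'b', 'd'] -> ['d', 'c', 'a', 'b']
'd': index 0 in ['d', 'c', 'a', 'b'] -> ['d', 'c', 'a', 'b']
'c': index 1 in ['d', 'c', 'a', 'b'] -> ['c', 'd', 'a', 'b']
'd': index 1 in ['c', 'd', 'a', 'b'] -> ['d', 'c', 'a', 'b']
'c': index 1 in ['d', 'c', 'a', 'b'] -> ['c', 'd', 'a', 'b']
'a': index 2 in ['c', 'd', 'a', 'b'] -> ['a', 'c', 'd', 'b']
'b': index 3 in ['a', 'c', 'd', 'b'] -> ['b', 'a', 'c', 'd']
'd': index 3 in ['b', 'a', 'c', 'd'] -> ['d', 'b', 'a', 'c']


Output: [2, 3, 0, 1, 1, 1, 2, 3, 3]


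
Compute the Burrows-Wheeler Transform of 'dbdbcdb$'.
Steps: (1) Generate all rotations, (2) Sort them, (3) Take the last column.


Rotations (sorted):
  0: $dbdbcdb -> last char: b
  1: b$dbdbcd -> last char: d
  2: bcdb$dbd -> last char: d
  3: bdbcdb$d -> last char: d
  4: cdb$dbdb -> last char: b
  5: db$dbdbc -> last char: c
  6: dbcdb$db -> last char: b
  7: dbdbcdb$ -> last char: $


BWT = bdddbcb$


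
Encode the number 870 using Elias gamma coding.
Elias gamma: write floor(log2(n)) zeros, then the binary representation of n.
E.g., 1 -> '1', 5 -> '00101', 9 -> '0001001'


num_bits = floor(log2(870)) + 1 = 10
leading_zeros = num_bits - 1 = 9
binary(870) = 1101100110

Elias gamma(870) = '000000000' + '1101100110' = 0000000001101100110 (19 bits)


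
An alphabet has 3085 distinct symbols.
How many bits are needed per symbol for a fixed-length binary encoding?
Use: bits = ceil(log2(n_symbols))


log2(3085) = 11.5911
Bracket: 2^11 = 2048 < 3085 <= 2^12 = 4096
So ceil(log2(3085)) = 12

bits = ceil(log2(3085)) = ceil(11.5911) = 12 bits


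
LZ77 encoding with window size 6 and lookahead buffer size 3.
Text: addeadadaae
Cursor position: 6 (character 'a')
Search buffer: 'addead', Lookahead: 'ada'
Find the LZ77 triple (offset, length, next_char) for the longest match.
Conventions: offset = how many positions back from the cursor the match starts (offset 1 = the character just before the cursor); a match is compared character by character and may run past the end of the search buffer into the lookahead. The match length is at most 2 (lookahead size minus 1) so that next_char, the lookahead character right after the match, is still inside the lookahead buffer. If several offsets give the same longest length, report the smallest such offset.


Try each offset into the search buffer:
  offset=1 (pos 5, char 'd'): match length 0
  offset=2 (pos 4, char 'a'): match length 2
  offset=3 (pos 3, char 'e'): match length 0
  offset=4 (pos 2, char 'd'): match length 0
  offset=5 (pos 1, char 'd'): match length 0
  offset=6 (pos 0, char 'a'): match length 2
Longest match has length 2, found at offsets 2, 6; take the smallest, offset 2.
next_char = character at position 6 + 2 = 8 -> 'a'

Best match: offset=2, length=2 (matching 'ad' starting at position 4)
LZ77 triple: (2, 2, 'a')


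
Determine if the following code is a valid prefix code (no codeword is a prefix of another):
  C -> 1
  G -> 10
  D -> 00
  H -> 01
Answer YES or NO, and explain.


Checking each pair (does one codeword prefix another?):
  C='1' vs G='10': prefix -- VIOLATION

NO -- this is NOT a valid prefix code. C (1) is a prefix of G (10).


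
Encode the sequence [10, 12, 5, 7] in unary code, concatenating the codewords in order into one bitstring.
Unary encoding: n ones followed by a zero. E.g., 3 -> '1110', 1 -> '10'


Encode each number as n ones followed by a terminating 0:
  10 -> 11111111110 (11 bits)
  12 -> 1111111111110 (13 bits)
  5 -> 111110 (6 bits)
  7 -> 11111110 (8 bits)
Total length = 11 + 13 + 6 + 8 = 38 bits.

Unary([10, 12, 5, 7]) = 11111111110111111111111011111011111110 (38 bits)


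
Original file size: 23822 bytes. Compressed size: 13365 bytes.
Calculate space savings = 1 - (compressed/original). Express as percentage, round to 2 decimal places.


ratio = compressed/original = 13365/23822 = 0.561036
savings = 1 - ratio = 1 - 0.561036 = 0.438964
as a percentage: 0.438964 * 100 = 43.9%

Space savings = 1 - 13365/23822 = 43.9%


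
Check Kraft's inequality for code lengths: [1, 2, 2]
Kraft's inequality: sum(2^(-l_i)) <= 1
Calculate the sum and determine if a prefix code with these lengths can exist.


Sum = 2^(-1) + 2^(-2) + 2^(-2)
    = 0.5 + 0.25 + 0.25
    = 4/4 = 1.0
Since 1.0 <= 1, Kraft's inequality IS satisfied.
A prefix code with these lengths CAN exist.

Kraft sum = 1.0. Satisfied.


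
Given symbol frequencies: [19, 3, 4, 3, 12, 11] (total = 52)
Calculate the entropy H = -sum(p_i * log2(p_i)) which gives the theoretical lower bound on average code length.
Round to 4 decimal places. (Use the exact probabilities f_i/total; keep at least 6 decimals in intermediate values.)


Per-symbol terms -p_i * log2(p_i) with p_i = f_i/52:
  p = 19/52 = 0.365385: log2(p) = -1.452512, -p*log2(p) = 0.530726
  p = 3/52 = 0.057692: log2(p) = -4.115477, -p*log2(p) = 0.237431
  p = 4/52 = 0.076923: log2(p) = -3.700440, -p*log2(p) = 0.284649
  p = 3/52 = 0.057692: log2(p) = -4.115477, -p*log2(p) = 0.237431
  p = 12/52 = 0.230769: log2(p) = -2.115477, -p*log2(p) = 0.488187
  p = 11/52 = 0.211538: log2(p) = -2.241008, -p*log2(p) = 0.474059
H = 0.530726 + 0.237431 + 0.284649 + 0.237431 + 0.488187 + 0.474059 = 2.252483

H = 2.2525 bits/symbol


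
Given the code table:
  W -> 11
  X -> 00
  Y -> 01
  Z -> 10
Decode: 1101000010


Decoding:
11 -> W
01 -> Y
00 -> X
00 -> X
10 -> Z


Result: WYXXZ


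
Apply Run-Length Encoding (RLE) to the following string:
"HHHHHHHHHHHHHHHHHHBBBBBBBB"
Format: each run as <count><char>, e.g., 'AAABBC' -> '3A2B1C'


Scanning runs left to right:
  i=0: run of 'H' x 18 -> '18H'
  i=18: run of 'B' x 8 -> '8B'

RLE = 18H8B


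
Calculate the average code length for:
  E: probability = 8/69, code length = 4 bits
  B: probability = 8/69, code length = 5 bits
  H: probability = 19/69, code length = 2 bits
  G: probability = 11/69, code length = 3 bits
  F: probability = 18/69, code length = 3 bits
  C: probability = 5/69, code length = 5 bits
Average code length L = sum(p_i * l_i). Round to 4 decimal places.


Weighted contributions p_i * l_i:
  E: (8/69) * 4 = 32/69
  B: (8/69) * 5 = 40/69
  H: (19/69) * 2 = 38/69
  G: (11/69) * 3 = 33/69
  F: (18/69) * 3 = 54/69
  C: (5/69) * 5 = 25/69
Sum = (32 + 40 + 38 + 33 + 54 + 25)/69 = 222/69

L = 222/69 = 3.2174 bits/symbol


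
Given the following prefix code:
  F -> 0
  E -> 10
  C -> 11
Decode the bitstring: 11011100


Decoding step by step:
Bits 11 -> C
Bits 0 -> F
Bits 11 -> C
Bits 10 -> E
Bits 0 -> F


Decoded message: CFCEF


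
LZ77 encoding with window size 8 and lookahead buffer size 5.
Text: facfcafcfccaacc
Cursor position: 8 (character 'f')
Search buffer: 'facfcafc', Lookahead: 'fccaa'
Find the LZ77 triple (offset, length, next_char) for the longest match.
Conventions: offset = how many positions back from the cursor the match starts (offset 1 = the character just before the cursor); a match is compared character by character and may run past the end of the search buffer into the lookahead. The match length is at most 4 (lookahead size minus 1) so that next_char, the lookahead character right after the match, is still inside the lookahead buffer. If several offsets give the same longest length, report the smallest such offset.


Try each offset into the search buffer:
  offset=1 (pos 7, char 'c'): match length 0
  offset=2 (pos 6, char 'f'): match length 2
  offset=3 (pos 5, char 'a'): match length 0
  offset=4 (pos 4, char 'c'): match length 0
  offset=5 (pos 3, char 'f'): match length 2
  offset=6 (pos 2, char 'c'): match length 0
  offset=7 (pos 1, char 'a'): match length 0
  offset=8 (pos 0, char 'f'): match length 1
Longest match has length 2, found at offsets 2, 5; take the smallest, offset 2.
next_char = character at position 8 + 2 = 10 -> 'c'

Best match: offset=2, length=2 (matching 'fc' starting at position 6)
LZ77 triple: (2, 2, 'c')


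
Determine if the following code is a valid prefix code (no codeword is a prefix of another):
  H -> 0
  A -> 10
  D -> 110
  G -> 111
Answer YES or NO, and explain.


Checking each pair (does one codeword prefix another?):
  H='0' vs A='10': no prefix
  H='0' vs D='110': no prefix
  H='0' vs G='111': no prefix
  A='10' vs H='0': no prefix
  A='10' vs D='110': no prefix
  A='10' vs G='111': no prefix
  D='110' vs H='0': no prefix
  D='110' vs A='10': no prefix
  D='110' vs G='111': no prefix
  G='111' vs H='0': no prefix
  G='111' vs A='10': no prefix
  G='111' vs D='110': no prefix
No violation found over all pairs.

YES -- this is a valid prefix code. No codeword is a prefix of any other codeword.


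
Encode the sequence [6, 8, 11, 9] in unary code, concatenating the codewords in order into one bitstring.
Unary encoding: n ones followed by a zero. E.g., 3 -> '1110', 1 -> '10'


Encode each number as n ones followed by a terminating 0:
  6 -> 1111110 (7 bits)
  8 -> 111111110 (9 bits)
  11 -> 111111111110 (12 bits)
  9 -> 1111111110 (10 bits)
Total length = 7 + 9 + 12 + 10 = 38 bits.

Unary([6, 8, 11, 9]) = 11111101111111101111111111101111111110 (38 bits)


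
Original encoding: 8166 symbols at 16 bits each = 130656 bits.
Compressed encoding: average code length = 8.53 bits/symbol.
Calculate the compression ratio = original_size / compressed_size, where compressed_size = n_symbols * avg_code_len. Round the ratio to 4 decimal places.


original_size = n_symbols * orig_bits = 8166 * 16 = 130656 bits
compressed_size = n_symbols * avg_code_len = 8166 * 8.53 = 69655.98 bits
ratio = original_size / compressed_size = 130656 / 69655.98 = 1.8757

Compression ratio = 1.8757


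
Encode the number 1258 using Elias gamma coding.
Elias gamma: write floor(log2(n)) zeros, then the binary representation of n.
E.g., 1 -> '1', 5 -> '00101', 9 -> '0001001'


num_bits = floor(log2(1258)) + 1 = 11
leading_zeros = num_bits - 1 = 10
binary(1258) = 10011101010

Elias gamma(1258) = '0000000000' + '10011101010' = 000000000010011101010 (21 bits)


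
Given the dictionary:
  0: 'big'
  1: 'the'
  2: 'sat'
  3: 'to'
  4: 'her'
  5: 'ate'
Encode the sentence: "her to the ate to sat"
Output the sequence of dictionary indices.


Look up each word in the dictionary:
  'her' -> 4
  'to' -> 3
  'the' -> 1
  'ate' -> 5
  'to' -> 3
  'sat' -> 2

Encoded: [4, 3, 1, 5, 3, 2]


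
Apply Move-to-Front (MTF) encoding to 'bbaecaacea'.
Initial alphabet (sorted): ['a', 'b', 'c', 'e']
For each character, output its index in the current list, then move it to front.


MTF encoding:
'b': index 1 in ['a', 'b', 'c', 'e'] -> ['b', 'a', 'c', 'e']
'b': index 0 in ['b', 'a', 'c', 'e'] -> ['b', 'a', 'c', 'e']
'a': index 1 in ['b', 'a', 'c', 'e'] -> ['a', 'b', 'c', 'e']
'e': index 3 in ['a', 'b', 'c', 'e'] -> ['e', 'a', 'b', 'c']
'c': index 3 in ['e', 'a', 'b', 'c'] -> ['c', 'e', 'a', 'b']
'a': index 2 in ['c', 'e', 'a', 'b'] -> ['a', 'c', 'e', 'b']
'a': index 0 in ['a', 'c', 'e', 'b'] -> ['a', 'c', 'e', 'b']
'c': index 1 in ['a', 'c', 'e', 'b'] -> ['c', 'a', 'e', 'b']
'e': index 2 in ['c', 'a', 'e', 'b'] -> ['e', 'c', 'a', 'b']
'a': index 2 in ['e', 'c', 'a', 'b'] -> ['a', 'e', 'c', 'b']


Output: [1, 0, 1, 3, 3, 2, 0, 1, 2, 2]


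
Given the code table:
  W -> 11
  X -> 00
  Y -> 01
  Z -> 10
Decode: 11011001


Decoding:
11 -> W
01 -> Y
10 -> Z
01 -> Y


Result: WYZY


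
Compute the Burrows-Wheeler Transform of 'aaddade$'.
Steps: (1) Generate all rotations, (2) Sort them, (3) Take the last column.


Rotations (sorted):
  0: $aaddade -> last char: e
  1: aaddade$ -> last char: $
  2: addade$a -> last char: a
  3: ade$aadd -> last char: d
  4: dade$aad -> last char: d
  5: ddade$aa -> last char: a
  6: de$aadda -> last char: a
  7: e$aaddad -> last char: d


BWT = e$addaad


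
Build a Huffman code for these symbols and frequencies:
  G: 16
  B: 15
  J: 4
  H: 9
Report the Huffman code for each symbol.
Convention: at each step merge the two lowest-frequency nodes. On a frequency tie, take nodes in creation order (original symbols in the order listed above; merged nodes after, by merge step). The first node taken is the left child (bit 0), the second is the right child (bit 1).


Huffman tree construction:
Step 1: Merge J(4) + H(9) = 13
Step 2: Merge (J+H)(13) + B(15) = 28
Step 3: Merge G(16) + ((J+H)+B)(28) = 44
Read each symbol's code off the tree from the root (left child = 0, right child = 1).

Codes:
  G: 0 (length 1)
  B: 11 (length 2)
  J: 100 (length 3)
  H: 101 (length 3)
Average code length: 85/44 = 1.9318 bits/symbol


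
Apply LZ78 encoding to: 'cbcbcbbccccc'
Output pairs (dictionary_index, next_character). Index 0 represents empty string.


LZ78 encoding steps:
Dictionary: {0: ''}
Step 1: w='' (idx 0), next='c' -> output (0, 'c'), add 'c' as idx 1
Step 2: w='' (idx 0), next='b' -> output (0, 'b'), add 'b' as idx 2
Step 3: w='c' (idx 1), next='b' -> output (1, 'b'), add 'cb' as idx 3
Step 4: w='cb' (idx 3), next='b' -> output (3, 'b'), add 'cbb' as idx 4
Step 5: w='c' (idx 1), next='c' -> output (1, 'c'), add 'cc' as idx 5
Step 6: w='cc' (idx 5), next='c' -> output (5, 'c'), add 'ccc' as idx 6


Encoded: [(0, 'c'), (0, 'b'), (1, 'b'), (3, 'b'), (1, 'c'), (5, 'c')]


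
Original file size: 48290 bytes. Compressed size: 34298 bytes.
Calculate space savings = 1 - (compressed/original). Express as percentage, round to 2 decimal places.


ratio = compressed/original = 34298/48290 = 0.710251
savings = 1 - ratio = 1 - 0.710251 = 0.289749
as a percentage: 0.289749 * 100 = 28.97%

Space savings = 1 - 34298/48290 = 28.97%


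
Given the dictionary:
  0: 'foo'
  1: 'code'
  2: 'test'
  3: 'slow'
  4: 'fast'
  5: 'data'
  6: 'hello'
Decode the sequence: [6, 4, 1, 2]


Look up each index in the dictionary:
  6 -> 'hello'
  4 -> 'fast'
  1 -> 'code'
  2 -> 'test'

Decoded: "hello fast code test"


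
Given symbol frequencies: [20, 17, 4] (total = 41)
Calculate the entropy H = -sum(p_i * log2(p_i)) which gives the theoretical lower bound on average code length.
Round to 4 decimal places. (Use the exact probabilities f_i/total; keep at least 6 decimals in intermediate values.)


Per-symbol terms -p_i * log2(p_i) with p_i = f_i/41:
  p = 20/41 = 0.487805: log2(p) = -1.035624, -p*log2(p) = 0.505182
  p = 17/41 = 0.414634: log2(p) = -1.270089, -p*log2(p) = 0.526622
  p = 4/41 = 0.097561: log2(p) = -3.357552, -p*log2(p) = 0.327566
H = 0.505182 + 0.526622 + 0.327566 = 1.359370

H = 1.3594 bits/symbol


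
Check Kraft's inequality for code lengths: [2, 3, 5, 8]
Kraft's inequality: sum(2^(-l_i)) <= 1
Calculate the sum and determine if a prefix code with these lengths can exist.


Sum = 2^(-2) + 2^(-3) + 2^(-5) + 2^(-8)
    = 0.25 + 0.125 + 0.03125 + 0.00390625
    = 105/256 = 0.41015625
Since 0.41015625 <= 1, Kraft's inequality IS satisfied.
A prefix code with these lengths CAN exist.

Kraft sum = 0.41015625. Satisfied.


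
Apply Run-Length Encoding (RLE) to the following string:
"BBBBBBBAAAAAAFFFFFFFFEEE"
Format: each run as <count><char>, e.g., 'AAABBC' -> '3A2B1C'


Scanning runs left to right:
  i=0: run of 'B' x 7 -> '7B'
  i=7: run of 'A' x 6 -> '6A'
  i=13: run of 'F' x 8 -> '8F'
  i=21: run of 'E' x 3 -> '3E'

RLE = 7B6A8F3E


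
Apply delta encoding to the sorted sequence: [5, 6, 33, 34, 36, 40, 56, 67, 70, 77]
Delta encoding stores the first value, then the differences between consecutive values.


First value: 5
Deltas:
  6 - 5 = 1
  33 - 6 = 27
  34 - 33 = 1
  36 - 34 = 2
  40 - 36 = 4
  56 - 40 = 16
  67 - 56 = 11
  70 - 67 = 3
  77 - 70 = 7


Delta encoded: [5, 1, 27, 1, 2, 4, 16, 11, 3, 7]


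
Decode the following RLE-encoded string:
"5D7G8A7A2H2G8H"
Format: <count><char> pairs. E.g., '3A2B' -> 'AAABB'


Expanding each <count><char> pair:
  5D -> 'DDDDD'
  7G -> 'GGGGGGG'
  8A -> 'AAAAAAAA'
  7A -> 'AAAAAAA'
  2H -> 'HH'
  2G -> 'GG'
  8H -> 'HHHHHHHH'

Decoded = DDDDDGGGGGGGAAAAAAAAAAAAAAAHHGGHHHHHHHH


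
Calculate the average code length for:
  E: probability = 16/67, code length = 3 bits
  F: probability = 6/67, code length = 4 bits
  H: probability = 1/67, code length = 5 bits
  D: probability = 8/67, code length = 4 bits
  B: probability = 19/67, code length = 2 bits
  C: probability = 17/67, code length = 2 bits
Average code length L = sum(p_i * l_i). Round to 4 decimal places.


Weighted contributions p_i * l_i:
  E: (16/67) * 3 = 48/67
  F: (6/67) * 4 = 24/67
  H: (1/67) * 5 = 5/67
  D: (8/67) * 4 = 32/67
  B: (19/67) * 2 = 38/67
  C: (17/67) * 2 = 34/67
Sum = (48 + 24 + 5 + 32 + 38 + 34)/67 = 181/67

L = 181/67 = 2.7015 bits/symbol


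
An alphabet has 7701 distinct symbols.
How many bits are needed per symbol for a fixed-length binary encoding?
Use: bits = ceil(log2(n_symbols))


log2(7701) = 12.9108
Bracket: 2^12 = 4096 < 7701 <= 2^13 = 8192
So ceil(log2(7701)) = 13

bits = ceil(log2(7701)) = ceil(12.9108) = 13 bits


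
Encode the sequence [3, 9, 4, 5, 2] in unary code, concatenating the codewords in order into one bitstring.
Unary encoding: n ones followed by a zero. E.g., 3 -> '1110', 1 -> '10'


Encode each number as n ones followed by a terminating 0:
  3 -> 1110 (4 bits)
  9 -> 1111111110 (10 bits)
  4 -> 11110 (5 bits)
  5 -> 111110 (6 bits)
  2 -> 110 (3 bits)
Total length = 4 + 10 + 5 + 6 + 3 = 28 bits.

Unary([3, 9, 4, 5, 2]) = 1110111111111011110111110110 (28 bits)
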